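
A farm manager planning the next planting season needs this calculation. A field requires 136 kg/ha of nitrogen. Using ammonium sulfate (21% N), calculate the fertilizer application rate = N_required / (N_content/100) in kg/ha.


Rate = N_required / (N_content / 100)
     = 136 / (21 / 100)
     = 136 / 0.21
     = 647.62 kg/ha


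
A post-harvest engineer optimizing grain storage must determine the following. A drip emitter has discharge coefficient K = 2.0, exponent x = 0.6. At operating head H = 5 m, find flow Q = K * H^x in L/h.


Q = K * H^x
  = 2.0 * 5^0.6
  = 2.0 * 2.6265
  = 5.25 L/h


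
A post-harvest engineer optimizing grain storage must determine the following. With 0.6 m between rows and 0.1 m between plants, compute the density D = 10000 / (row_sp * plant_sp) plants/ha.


D = 10000 / (row_sp * plant_sp)
  = 10000 / (0.6 * 0.1)
  = 10000 / 0.0600
  = 166666.67 plants/ha


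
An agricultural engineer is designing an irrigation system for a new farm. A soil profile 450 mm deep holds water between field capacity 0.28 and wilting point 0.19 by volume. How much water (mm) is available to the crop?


AW = (FC - WP) * D
   = (0.28 - 0.19) * 450
   = 0.09 * 450
   = 40.50 mm


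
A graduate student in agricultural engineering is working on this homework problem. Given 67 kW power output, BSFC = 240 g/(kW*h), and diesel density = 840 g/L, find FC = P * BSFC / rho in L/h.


FC = P * BSFC / rho_fuel
   = 67 * 240 / 840
   = 16080 / 840
   = 19.14 L/h


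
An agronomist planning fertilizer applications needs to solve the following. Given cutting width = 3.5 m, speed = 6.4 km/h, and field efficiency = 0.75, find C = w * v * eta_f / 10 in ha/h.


C = w * v * eta_f / 10
  = 3.5 * 6.4 * 0.75 / 10
  = 16.80 / 10
  = 1.68 ha/h


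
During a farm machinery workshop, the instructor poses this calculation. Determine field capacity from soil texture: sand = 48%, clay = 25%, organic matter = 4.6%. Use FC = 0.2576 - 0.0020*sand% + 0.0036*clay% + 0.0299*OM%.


FC = 0.2576 - 0.0020*48 + 0.0036*25 + 0.0299*4.6
   = 0.2576 - 0.0960 + 0.0900 + 0.1375
   = 0.3891


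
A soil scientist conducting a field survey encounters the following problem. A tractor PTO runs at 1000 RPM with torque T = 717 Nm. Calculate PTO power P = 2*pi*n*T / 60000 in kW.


P = 2*pi*n*T / 60000
  = 2*pi * 1000 * 717 / 60000
  = 4505043.87 / 60000
  = 75.08 kW


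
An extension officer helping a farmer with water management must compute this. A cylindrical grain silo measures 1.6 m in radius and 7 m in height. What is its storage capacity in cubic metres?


V = pi * r^2 * h
  = pi * 1.6^2 * 7
  = pi * 2.56 * 7
  = 56.30 m^3


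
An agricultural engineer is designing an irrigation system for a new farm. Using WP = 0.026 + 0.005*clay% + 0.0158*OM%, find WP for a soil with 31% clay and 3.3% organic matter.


WP = 0.026 + 0.005*31 + 0.0158*3.3
   = 0.026 + 0.1550 + 0.0521
   = 0.2331


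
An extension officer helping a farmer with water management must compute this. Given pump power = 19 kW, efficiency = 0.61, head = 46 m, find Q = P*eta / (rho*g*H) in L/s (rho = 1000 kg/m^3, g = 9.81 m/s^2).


Q = (P * 1000 * eta) / (rho * g * H)
  = (19 * 1000 * 0.61) / (1000 * 9.81 * 46)
  = 11590 / 451260
  = 0.02568 m^3/s = 25.68 L/s


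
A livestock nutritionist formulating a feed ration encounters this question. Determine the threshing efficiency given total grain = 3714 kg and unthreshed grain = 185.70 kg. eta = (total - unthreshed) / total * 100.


eta = (total - unthreshed) / total * 100
    = (3714 - 185.70) / 3714 * 100
    = 3528.30 / 3714 * 100
    = 95%


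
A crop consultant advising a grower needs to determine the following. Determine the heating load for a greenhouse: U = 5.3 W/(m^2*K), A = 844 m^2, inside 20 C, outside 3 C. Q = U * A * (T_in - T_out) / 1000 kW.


dT = 20 - (3) = 17 K
Q = U * A * dT
  = 5.3 * 844 * 17
  = 76044.40 W = 76.04 kW


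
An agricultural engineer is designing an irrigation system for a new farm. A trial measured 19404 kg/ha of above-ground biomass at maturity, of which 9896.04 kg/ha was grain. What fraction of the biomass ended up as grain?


HI = grain_yield / biomass
   = 9896.04 / 19404
   = 0.51


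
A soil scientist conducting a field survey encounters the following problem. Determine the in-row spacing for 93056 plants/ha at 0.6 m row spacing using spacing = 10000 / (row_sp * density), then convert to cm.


spacing = 10000 / (row_sp * density)
        = 10000 / (0.6 * 93056)
        = 10000 / 55833.60
        = 0.17910 m = 17.91 cm


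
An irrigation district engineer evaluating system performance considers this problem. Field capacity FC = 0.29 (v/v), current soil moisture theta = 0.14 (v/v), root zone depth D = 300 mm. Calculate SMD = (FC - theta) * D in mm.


SMD = (FC - theta) * D
    = (0.29 - 0.14) * 300
    = 0.150 * 300
    = 45 mm


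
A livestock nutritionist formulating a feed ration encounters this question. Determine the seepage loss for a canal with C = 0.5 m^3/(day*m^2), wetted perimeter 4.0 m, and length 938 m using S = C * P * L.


S = C * P * L
  = 0.5 * 4.0 * 938
  = 1876 m^3/day


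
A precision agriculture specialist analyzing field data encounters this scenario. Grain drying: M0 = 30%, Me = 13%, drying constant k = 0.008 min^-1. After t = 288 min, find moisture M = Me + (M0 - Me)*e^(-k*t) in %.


M = Me + (M0 - Me) * e^(-k*t)
  = 13 + (30 - 13) * e^(-0.008*288)
  = 13 + 17 * e^(-2.304)
  = 13 + 17 * 0.09986
  = 13 + 1.6976
  = 14.70%


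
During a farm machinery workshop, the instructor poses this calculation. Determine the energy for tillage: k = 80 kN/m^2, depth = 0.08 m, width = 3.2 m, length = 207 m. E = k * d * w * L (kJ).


E = k * d * w * L
  = 80 * 0.08 * 3.2 * 207
  = 4239.36 kJ


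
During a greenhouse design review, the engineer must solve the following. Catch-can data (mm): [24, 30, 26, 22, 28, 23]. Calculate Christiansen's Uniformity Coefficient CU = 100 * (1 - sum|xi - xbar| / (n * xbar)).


xbar = 153 / 6 = 25.500
sum|xi - xbar| = 15
CU = 100 * (1 - 15 / (6 * 25.500))
   = 100 * (1 - 0.0980)
   = 90.20%


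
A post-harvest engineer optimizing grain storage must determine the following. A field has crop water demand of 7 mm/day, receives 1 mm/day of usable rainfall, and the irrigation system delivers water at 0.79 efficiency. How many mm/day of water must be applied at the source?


IWR = (ETc - Pe) / Ea
    = (7 - 1) / 0.79
    = 6 / 0.79
    = 7.59 mm/day


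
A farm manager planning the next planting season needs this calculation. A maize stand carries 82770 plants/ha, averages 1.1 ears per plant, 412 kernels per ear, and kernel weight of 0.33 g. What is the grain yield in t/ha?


Y = density * ears * kernels * kw
  = 82770 * 1.1 * 412 * 0.33 g/ha
  = 12378750.12 g/ha
  = 12378.75 kg/ha = 12.38 t/ha


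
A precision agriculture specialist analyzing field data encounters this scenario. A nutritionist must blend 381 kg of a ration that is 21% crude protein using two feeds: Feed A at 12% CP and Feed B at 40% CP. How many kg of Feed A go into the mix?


parts_A = CP_b - target = 40 - 21 = 19
parts_B = target - CP_a = 21 - 12 = 9
total_parts = 19 + 9 = 28
Feed A = 381 * 19 / 28 = 258.54 kg
Feed B = 381 * 9 / 28 = 122.46 kg

258.54 kg


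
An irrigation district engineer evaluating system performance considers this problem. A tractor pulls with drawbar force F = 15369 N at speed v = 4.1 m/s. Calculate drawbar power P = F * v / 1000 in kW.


P = F * v / 1000
  = 15369 * 4.1 / 1000
  = 63012.90 / 1000
  = 63.01 kW


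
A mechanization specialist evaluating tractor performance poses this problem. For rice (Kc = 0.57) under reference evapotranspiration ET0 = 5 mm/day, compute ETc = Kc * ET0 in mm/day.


ETc = Kc * ET0
    = 0.57 * 5
    = 2.85 mm/day


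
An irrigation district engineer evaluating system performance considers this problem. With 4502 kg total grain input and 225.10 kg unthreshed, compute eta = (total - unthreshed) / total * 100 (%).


eta = (total - unthreshed) / total * 100
    = (4502 - 225.10) / 4502 * 100
    = 4276.90 / 4502 * 100
    = 95%


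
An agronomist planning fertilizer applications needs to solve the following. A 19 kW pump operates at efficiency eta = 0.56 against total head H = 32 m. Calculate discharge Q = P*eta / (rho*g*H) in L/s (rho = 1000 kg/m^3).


Q = (P * 1000 * eta) / (rho * g * H)
  = (19 * 1000 * 0.56) / (1000 * 9.81 * 32)
  = 10640 / 313920
  = 0.03389 m^3/s = 33.89 L/s


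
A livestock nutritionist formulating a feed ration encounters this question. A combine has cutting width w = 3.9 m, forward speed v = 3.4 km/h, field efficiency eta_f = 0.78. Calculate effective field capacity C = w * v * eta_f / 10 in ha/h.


C = w * v * eta_f / 10
  = 3.9 * 3.4 * 0.78 / 10
  = 10.34 / 10
  = 1.03 ha/h


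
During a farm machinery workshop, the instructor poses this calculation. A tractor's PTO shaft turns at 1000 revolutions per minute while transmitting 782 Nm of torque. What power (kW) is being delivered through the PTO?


P = 2*pi*n*T / 60000
  = 2*pi * 1000 * 782 / 60000
  = 4913450.91 / 60000
  = 81.89 kW


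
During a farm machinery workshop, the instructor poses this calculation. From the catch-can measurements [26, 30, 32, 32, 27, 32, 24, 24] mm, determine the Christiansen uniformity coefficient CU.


xbar = 227 / 8 = 28.375
sum|xi - xbar| = 25
CU = 100 * (1 - 25 / (8 * 28.375))
   = 100 * (1 - 0.1101)
   = 88.99%


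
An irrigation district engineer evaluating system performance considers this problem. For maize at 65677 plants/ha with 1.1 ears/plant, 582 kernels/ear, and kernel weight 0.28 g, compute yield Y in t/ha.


Y = density * ears * kernels * kw
  = 65677 * 1.1 * 582 * 0.28 g/ha
  = 11772996.31 g/ha
  = 11773.00 kg/ha = 11.77 t/ha


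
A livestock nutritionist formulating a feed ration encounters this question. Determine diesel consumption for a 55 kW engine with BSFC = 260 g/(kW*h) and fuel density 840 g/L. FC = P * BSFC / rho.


FC = P * BSFC / rho_fuel
   = 55 * 260 / 840
   = 14300 / 840
   = 17.02 L/h


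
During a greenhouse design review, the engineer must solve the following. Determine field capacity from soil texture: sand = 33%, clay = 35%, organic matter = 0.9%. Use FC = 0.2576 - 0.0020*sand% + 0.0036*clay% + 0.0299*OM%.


FC = 0.2576 - 0.0020*33 + 0.0036*35 + 0.0299*0.9
   = 0.2576 - 0.0660 + 0.1260 + 0.0269
   = 0.3445


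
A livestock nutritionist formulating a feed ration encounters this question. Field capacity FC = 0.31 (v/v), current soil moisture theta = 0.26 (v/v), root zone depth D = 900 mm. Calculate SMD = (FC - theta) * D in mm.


SMD = (FC - theta) * D
    = (0.31 - 0.26) * 900
    = 0.050 * 900
    = 45 mm


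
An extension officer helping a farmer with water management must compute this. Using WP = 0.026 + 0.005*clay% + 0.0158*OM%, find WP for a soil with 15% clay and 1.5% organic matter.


WP = 0.026 + 0.005*15 + 0.0158*1.5
   = 0.026 + 0.0750 + 0.0237
   = 0.1247


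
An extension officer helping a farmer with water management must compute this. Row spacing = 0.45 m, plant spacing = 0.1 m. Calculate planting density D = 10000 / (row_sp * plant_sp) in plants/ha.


D = 10000 / (row_sp * plant_sp)
  = 10000 / (0.45 * 0.1)
  = 10000 / 0.0450
  = 222222.22 plants/ha


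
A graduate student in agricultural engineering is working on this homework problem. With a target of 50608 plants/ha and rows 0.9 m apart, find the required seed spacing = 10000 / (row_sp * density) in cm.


spacing = 10000 / (row_sp * density)
        = 10000 / (0.9 * 50608)
        = 10000 / 45547.20
        = 0.21955 m = 21.96 cm


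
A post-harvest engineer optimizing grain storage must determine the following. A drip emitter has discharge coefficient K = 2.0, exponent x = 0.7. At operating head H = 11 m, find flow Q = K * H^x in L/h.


Q = K * H^x
  = 2.0 * 11^0.7
  = 2.0 * 5.3577
  = 10.72 L/h


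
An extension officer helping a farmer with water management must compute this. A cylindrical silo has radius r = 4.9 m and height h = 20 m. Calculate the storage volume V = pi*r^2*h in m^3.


V = pi * r^2 * h
  = pi * 4.9^2 * 20
  = pi * 24.01 * 20
  = 1508.59 m^3


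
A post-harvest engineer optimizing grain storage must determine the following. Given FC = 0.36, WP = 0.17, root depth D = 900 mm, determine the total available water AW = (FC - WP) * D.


AW = (FC - WP) * D
   = (0.36 - 0.17) * 900
   = 0.19 * 900
   = 171 mm


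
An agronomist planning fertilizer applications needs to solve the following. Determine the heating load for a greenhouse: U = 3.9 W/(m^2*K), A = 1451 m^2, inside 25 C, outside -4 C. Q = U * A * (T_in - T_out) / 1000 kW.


dT = 25 - (-4) = 29 K
Q = U * A * dT
  = 3.9 * 1451 * 29
  = 164108.10 W = 164.11 kW


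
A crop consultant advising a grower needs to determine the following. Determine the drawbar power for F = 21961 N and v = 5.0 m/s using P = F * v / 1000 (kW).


P = F * v / 1000
  = 21961 * 5.0 / 1000
  = 109805 / 1000
  = 109.81 kW


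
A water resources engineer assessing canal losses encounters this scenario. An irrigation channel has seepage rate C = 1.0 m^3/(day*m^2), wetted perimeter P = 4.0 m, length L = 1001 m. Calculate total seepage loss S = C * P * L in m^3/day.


S = C * P * L
  = 1.0 * 4.0 * 1001
  = 4004 m^3/day


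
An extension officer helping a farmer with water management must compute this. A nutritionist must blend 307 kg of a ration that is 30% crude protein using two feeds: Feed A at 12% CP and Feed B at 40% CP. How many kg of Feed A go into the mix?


parts_A = CP_b - target = 40 - 30 = 10
parts_B = target - CP_a = 30 - 12 = 18
total_parts = 10 + 18 = 28
Feed A = 307 * 10 / 28 = 109.64 kg
Feed B = 307 * 18 / 28 = 197.36 kg

109.64 kg


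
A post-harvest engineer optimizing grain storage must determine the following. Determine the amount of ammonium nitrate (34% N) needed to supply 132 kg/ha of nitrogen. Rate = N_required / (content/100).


Rate = N_required / (N_content / 100)
     = 132 / (34 / 100)
     = 132 / 0.34
     = 388.24 kg/ha


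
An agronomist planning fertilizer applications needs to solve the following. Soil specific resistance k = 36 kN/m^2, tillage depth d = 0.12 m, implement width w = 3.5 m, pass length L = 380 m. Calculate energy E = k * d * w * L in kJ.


E = k * d * w * L
  = 36 * 0.12 * 3.5 * 380
  = 5745.60 kJ


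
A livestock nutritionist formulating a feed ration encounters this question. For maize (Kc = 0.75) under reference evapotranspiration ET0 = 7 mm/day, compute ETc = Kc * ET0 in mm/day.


ETc = Kc * ET0
    = 0.75 * 7
    = 5.25 mm/day


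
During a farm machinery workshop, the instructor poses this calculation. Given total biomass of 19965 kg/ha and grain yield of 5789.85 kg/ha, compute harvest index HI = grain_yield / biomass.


HI = grain_yield / biomass
   = 5789.85 / 19965
   = 0.29


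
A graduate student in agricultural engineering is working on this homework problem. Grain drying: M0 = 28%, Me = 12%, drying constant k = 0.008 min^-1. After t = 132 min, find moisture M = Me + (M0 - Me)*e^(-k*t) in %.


M = Me + (M0 - Me) * e^(-k*t)
  = 12 + (28 - 12) * e^(-0.008*132)
  = 12 + 16 * e^(-1.056)
  = 12 + 16 * 0.34784
  = 12 + 5.5655
  = 17.57%


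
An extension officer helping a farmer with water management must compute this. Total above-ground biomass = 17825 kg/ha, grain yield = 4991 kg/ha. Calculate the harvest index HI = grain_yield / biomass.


HI = grain_yield / biomass
   = 4991 / 17825
   = 0.28


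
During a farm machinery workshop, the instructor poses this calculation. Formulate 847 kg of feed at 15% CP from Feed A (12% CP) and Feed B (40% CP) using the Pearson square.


parts_A = CP_b - target = 40 - 15 = 25
parts_B = target - CP_a = 15 - 12 = 3
total_parts = 25 + 3 = 28
Feed A = 847 * 25 / 28 = 756.25 kg
Feed B = 847 * 3 / 28 = 90.75 kg

756.25 kg


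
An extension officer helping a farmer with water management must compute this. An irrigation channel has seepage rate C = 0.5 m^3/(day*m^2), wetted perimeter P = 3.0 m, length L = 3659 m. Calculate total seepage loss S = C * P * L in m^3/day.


S = C * P * L
  = 0.5 * 3.0 * 3659
  = 5488.50 m^3/day


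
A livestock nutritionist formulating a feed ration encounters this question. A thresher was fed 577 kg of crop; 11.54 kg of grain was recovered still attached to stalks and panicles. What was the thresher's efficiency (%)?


eta = (total - unthreshed) / total * 100
    = (577 - 11.54) / 577 * 100
    = 565.46 / 577 * 100
    = 98%


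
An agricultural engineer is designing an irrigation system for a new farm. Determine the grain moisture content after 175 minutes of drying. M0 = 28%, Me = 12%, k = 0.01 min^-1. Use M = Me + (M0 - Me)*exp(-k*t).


M = Me + (M0 - Me) * e^(-k*t)
  = 12 + (28 - 12) * e^(-0.01*175)
  = 12 + 16 * e^(-1.750)
  = 12 + 16 * 0.17377
  = 12 + 2.7804
  = 14.78%


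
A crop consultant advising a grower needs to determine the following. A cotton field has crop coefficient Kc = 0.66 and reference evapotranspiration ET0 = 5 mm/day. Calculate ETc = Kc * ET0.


ETc = Kc * ET0
    = 0.66 * 5
    = 3.30 mm/day


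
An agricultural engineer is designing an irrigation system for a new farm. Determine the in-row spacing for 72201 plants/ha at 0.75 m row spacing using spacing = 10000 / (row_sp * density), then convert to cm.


spacing = 10000 / (row_sp * density)
        = 10000 / (0.75 * 72201)
        = 10000 / 54150.75
        = 0.18467 m = 18.47 cm


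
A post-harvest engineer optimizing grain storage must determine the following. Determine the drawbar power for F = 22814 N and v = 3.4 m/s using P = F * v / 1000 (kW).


P = F * v / 1000
  = 22814 * 3.4 / 1000
  = 77567.60 / 1000
  = 77.57 kW


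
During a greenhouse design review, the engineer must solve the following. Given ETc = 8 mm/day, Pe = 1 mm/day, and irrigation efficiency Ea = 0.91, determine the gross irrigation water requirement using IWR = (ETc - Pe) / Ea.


IWR = (ETc - Pe) / Ea
    = (8 - 1) / 0.91
    = 7 / 0.91
    = 7.69 mm/day


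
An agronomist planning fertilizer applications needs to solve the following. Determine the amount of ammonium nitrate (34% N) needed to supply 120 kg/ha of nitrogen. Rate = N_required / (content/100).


Rate = N_required / (N_content / 100)
     = 120 / (34 / 100)
     = 120 / 0.34
     = 352.94 kg/ha


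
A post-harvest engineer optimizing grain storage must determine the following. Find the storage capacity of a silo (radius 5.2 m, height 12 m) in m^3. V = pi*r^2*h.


V = pi * r^2 * h
  = pi * 5.2^2 * 12
  = pi * 27.04 * 12
  = 1019.38 m^3


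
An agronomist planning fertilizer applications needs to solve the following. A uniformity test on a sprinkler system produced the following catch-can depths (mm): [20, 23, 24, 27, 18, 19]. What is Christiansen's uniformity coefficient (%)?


xbar = 131 / 6 = 21.833
sum|xi - xbar| = 17
CU = 100 * (1 - 17 / (6 * 21.833))
   = 100 * (1 - 0.1298)
   = 87.02%


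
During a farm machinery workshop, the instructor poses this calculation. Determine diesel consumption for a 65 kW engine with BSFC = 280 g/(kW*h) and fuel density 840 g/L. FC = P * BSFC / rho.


FC = P * BSFC / rho_fuel
   = 65 * 280 / 840
   = 18200 / 840
   = 21.67 L/h


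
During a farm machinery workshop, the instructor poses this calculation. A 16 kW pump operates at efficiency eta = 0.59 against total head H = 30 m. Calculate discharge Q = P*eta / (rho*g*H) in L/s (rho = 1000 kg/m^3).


Q = (P * 1000 * eta) / (rho * g * H)
  = (16 * 1000 * 0.59) / (1000 * 9.81 * 30)
  = 9440 / 294300
  = 0.03208 m^3/s = 32.08 L/s


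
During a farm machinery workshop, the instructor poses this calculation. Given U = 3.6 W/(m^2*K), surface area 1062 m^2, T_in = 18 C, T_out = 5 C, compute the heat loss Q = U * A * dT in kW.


dT = 18 - (5) = 13 K
Q = U * A * dT
  = 3.6 * 1062 * 13
  = 49701.60 W = 49.70 kW


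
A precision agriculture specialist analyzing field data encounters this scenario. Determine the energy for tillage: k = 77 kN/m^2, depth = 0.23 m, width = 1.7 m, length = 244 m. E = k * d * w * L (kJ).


E = k * d * w * L
  = 77 * 0.23 * 1.7 * 244
  = 7346.11 kJ


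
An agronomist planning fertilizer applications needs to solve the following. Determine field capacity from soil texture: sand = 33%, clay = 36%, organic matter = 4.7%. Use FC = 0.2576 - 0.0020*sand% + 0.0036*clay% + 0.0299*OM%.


FC = 0.2576 - 0.0020*33 + 0.0036*36 + 0.0299*4.7
   = 0.2576 - 0.0660 + 0.1296 + 0.1405
   = 0.4617


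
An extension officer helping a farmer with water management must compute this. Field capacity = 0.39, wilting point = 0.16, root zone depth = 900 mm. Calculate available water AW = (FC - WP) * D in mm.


AW = (FC - WP) * D
   = (0.39 - 0.16) * 900
   = 0.23 * 900
   = 207 mm


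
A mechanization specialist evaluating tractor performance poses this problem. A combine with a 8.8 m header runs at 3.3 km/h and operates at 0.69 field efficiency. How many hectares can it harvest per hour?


C = w * v * eta_f / 10
  = 8.8 * 3.3 * 0.69 / 10
  = 20.04 / 10
  = 2.00 ha/h


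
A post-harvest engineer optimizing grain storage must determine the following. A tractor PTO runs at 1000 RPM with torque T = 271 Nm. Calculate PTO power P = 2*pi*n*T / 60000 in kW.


P = 2*pi*n*T / 60000
  = 2*pi * 1000 * 271 / 60000
  = 1702743.22 / 60000
  = 28.38 kW


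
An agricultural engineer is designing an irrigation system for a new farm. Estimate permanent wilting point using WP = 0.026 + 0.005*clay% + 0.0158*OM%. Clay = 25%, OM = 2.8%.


WP = 0.026 + 0.005*25 + 0.0158*2.8
   = 0.026 + 0.1250 + 0.0442
   = 0.1952


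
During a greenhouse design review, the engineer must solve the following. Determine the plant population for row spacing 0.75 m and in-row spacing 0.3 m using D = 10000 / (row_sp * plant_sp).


D = 10000 / (row_sp * plant_sp)
  = 10000 / (0.75 * 0.3)
  = 10000 / 0.2250
  = 44444.44 plants/ha


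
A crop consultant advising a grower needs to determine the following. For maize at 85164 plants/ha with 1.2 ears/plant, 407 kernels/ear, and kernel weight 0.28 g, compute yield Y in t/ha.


Y = density * ears * kernels * kw
  = 85164 * 1.2 * 407 * 0.28 g/ha
  = 11646347.33 g/ha
  = 11646.35 kg/ha = 11.65 t/ha


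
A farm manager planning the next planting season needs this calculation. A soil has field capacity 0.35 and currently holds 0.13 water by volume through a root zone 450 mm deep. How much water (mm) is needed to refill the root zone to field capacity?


SMD = (FC - theta) * D
    = (0.35 - 0.13) * 450
    = 0.220 * 450
    = 99 mm


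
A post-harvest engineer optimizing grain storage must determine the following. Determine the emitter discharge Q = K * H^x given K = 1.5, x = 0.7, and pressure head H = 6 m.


Q = K * H^x
  = 1.5 * 6^0.7
  = 1.5 * 3.5051
  = 5.26 L/h


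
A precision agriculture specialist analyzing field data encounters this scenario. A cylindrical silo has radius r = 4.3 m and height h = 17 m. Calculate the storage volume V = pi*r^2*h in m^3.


V = pi * r^2 * h
  = pi * 4.3^2 * 17
  = pi * 18.49 * 17
  = 987.50 m^3


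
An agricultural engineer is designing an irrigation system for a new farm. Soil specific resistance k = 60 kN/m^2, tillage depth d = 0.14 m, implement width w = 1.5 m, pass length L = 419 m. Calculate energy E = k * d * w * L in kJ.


E = k * d * w * L
  = 60 * 0.14 * 1.5 * 419
  = 5279.40 kJ


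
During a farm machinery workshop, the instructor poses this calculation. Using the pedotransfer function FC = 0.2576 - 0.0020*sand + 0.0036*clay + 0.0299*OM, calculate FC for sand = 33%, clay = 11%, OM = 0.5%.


FC = 0.2576 - 0.0020*33 + 0.0036*11 + 0.0299*0.5
   = 0.2576 - 0.0660 + 0.0396 + 0.0150
   = 0.2462


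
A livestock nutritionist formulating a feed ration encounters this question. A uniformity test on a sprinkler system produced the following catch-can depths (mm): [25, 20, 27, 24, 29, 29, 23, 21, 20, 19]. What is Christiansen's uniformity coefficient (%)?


xbar = 237 / 10 = 23.700
sum|xi - xbar| = 31
CU = 100 * (1 - 31 / (10 * 23.700))
   = 100 * (1 - 0.1308)
   = 86.92%


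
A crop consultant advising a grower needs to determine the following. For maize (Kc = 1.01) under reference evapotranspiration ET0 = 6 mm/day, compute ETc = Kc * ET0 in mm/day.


ETc = Kc * ET0
    = 1.01 * 6
    = 6.06 mm/day


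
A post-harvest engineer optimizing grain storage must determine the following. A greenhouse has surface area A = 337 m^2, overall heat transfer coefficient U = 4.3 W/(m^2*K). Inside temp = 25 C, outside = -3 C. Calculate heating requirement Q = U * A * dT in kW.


dT = 25 - (-3) = 28 K
Q = U * A * dT
  = 4.3 * 337 * 28
  = 40574.80 W = 40.57 kW


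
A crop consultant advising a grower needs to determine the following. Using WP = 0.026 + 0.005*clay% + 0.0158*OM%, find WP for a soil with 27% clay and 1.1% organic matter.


WP = 0.026 + 0.005*27 + 0.0158*1.1
   = 0.026 + 0.1350 + 0.0174
   = 0.1784


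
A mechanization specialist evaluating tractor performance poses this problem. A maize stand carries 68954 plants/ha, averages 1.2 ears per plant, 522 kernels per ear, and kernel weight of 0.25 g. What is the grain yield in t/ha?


Y = density * ears * kernels * kw
  = 68954 * 1.2 * 522 * 0.25 g/ha
  = 10798196.40 g/ha
  = 10798.20 kg/ha = 10.80 t/ha


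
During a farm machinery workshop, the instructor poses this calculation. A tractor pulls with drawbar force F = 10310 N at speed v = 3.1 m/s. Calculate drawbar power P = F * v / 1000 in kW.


P = F * v / 1000
  = 10310 * 3.1 / 1000
  = 31961 / 1000
  = 31.96 kW


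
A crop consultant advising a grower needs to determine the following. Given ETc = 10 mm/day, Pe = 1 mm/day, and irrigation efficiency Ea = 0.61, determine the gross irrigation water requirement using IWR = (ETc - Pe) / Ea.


IWR = (ETc - Pe) / Ea
    = (10 - 1) / 0.61
    = 9 / 0.61
    = 14.75 mm/day


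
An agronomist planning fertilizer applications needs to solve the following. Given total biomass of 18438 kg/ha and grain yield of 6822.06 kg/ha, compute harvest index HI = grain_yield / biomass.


HI = grain_yield / biomass
   = 6822.06 / 18438
   = 0.37


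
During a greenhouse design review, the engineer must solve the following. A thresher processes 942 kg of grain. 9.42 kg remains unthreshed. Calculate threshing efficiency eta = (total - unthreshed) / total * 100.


eta = (total - unthreshed) / total * 100
    = (942 - 9.42) / 942 * 100
    = 932.58 / 942 * 100
    = 99%


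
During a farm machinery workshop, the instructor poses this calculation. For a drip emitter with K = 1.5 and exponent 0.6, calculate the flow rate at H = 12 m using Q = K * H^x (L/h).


Q = K * H^x
  = 1.5 * 12^0.6
  = 1.5 * 4.4413
  = 6.66 L/h


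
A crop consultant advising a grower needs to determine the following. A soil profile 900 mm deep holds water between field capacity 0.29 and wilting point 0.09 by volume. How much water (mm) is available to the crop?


AW = (FC - WP) * D
   = (0.29 - 0.09) * 900
   = 0.20 * 900
   = 180 mm


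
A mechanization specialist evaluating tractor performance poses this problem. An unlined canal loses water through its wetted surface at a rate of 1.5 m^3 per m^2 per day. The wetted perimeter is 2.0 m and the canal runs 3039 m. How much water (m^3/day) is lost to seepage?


S = C * P * L
  = 1.5 * 2.0 * 3039
  = 9117 m^3/day


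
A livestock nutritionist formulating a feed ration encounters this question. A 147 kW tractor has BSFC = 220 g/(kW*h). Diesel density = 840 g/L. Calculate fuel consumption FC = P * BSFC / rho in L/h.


FC = P * BSFC / rho_fuel
   = 147 * 220 / 840
   = 32340 / 840
   = 38.50 L/h


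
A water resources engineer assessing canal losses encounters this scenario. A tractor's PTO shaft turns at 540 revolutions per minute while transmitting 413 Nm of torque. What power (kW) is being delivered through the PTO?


P = 2*pi*n*T / 60000
  = 2*pi * 540 * 413 / 60000
  = 1401275.99 / 60000
  = 23.35 kW


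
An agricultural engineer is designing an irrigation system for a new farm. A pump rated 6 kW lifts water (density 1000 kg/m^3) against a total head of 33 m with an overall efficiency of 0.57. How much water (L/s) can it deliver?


Q = (P * 1000 * eta) / (rho * g * H)
  = (6 * 1000 * 0.57) / (1000 * 9.81 * 33)
  = 3420 / 323730
  = 0.01056 m^3/s = 10.56 L/s


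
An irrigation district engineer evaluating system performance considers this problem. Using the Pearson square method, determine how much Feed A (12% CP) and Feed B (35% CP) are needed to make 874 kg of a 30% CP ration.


parts_A = CP_b - target = 35 - 30 = 5
parts_B = target - CP_a = 30 - 12 = 18
total_parts = 5 + 18 = 23
Feed A = 874 * 5 / 23 = 190 kg
Feed B = 874 * 18 / 23 = 684 kg

190 kg


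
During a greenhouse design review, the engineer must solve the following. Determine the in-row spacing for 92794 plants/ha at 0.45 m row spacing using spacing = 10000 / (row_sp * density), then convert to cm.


spacing = 10000 / (row_sp * density)
        = 10000 / (0.45 * 92794)
        = 10000 / 41757.30
        = 0.23948 m = 23.95 cm


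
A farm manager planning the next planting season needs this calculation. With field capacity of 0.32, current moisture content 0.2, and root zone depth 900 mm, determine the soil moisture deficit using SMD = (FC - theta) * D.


SMD = (FC - theta) * D
    = (0.32 - 0.2) * 900
    = 0.120 * 900
    = 108 mm


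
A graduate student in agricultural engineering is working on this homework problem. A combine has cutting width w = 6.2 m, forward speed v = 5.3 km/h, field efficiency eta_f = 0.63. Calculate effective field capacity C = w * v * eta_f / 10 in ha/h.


C = w * v * eta_f / 10
  = 6.2 * 5.3 * 0.63 / 10
  = 20.70 / 10
  = 2.07 ha/h


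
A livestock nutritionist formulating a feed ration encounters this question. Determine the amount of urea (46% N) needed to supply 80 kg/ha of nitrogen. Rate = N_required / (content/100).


Rate = N_required / (N_content / 100)
     = 80 / (46 / 100)
     = 80 / 0.46
     = 173.91 kg/ha


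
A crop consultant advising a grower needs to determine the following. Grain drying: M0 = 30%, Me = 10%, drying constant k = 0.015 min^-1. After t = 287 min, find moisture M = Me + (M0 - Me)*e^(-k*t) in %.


M = Me + (M0 - Me) * e^(-k*t)
  = 10 + (30 - 10) * e^(-0.015*287)
  = 10 + 20 * e^(-4.305)
  = 10 + 20 * 0.01350
  = 10 + 0.2700
  = 10.27%


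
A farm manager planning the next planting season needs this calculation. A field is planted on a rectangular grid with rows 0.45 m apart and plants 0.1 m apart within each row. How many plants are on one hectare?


D = 10000 / (row_sp * plant_sp)
  = 10000 / (0.45 * 0.1)
  = 10000 / 0.0450
  = 222222.22 plants/ha


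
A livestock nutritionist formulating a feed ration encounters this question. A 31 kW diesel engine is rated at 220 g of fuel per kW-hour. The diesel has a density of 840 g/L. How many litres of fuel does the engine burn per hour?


FC = P * BSFC / rho_fuel
   = 31 * 220 / 840
   = 6820 / 840
   = 8.12 L/h


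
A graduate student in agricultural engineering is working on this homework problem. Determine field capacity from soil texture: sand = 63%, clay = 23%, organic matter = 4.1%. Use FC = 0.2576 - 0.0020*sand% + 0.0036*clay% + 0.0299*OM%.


FC = 0.2576 - 0.0020*63 + 0.0036*23 + 0.0299*4.1
   = 0.2576 - 0.1260 + 0.0828 + 0.1226
   = 0.3370


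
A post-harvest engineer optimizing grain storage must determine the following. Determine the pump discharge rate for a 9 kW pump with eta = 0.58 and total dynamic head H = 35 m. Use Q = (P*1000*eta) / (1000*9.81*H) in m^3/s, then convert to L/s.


Q = (P * 1000 * eta) / (rho * g * H)
  = (9 * 1000 * 0.58) / (1000 * 9.81 * 35)
  = 5220 / 343350
  = 0.01520 m^3/s = 15.20 L/s


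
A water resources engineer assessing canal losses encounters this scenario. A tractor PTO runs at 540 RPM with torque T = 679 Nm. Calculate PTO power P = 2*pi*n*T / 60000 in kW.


P = 2*pi*n*T / 60000
  = 2*pi * 540 * 679 / 60000
  = 2303792.72 / 60000
  = 38.40 kW


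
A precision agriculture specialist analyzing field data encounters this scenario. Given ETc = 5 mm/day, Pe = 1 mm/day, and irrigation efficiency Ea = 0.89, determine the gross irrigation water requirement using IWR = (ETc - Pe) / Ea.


IWR = (ETc - Pe) / Ea
    = (5 - 1) / 0.89
    = 4 / 0.89
    = 4.49 mm/day


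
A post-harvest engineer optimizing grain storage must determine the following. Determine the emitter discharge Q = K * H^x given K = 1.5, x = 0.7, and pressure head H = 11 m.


Q = K * H^x
  = 1.5 * 11^0.7
  = 1.5 * 5.3577
  = 8.04 L/h


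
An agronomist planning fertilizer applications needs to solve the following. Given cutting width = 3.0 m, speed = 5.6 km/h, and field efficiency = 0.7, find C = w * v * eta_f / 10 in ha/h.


C = w * v * eta_f / 10
  = 3.0 * 5.6 * 0.7 / 10
  = 11.76 / 10
  = 1.18 ha/h


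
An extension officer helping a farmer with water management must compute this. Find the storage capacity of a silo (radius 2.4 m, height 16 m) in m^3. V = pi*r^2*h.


V = pi * r^2 * h
  = pi * 2.4^2 * 16
  = pi * 5.76 * 16
  = 289.53 m^3


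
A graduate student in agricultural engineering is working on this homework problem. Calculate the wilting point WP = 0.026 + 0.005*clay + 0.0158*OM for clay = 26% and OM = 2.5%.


WP = 0.026 + 0.005*26 + 0.0158*2.5
   = 0.026 + 0.1300 + 0.0395
   = 0.1955


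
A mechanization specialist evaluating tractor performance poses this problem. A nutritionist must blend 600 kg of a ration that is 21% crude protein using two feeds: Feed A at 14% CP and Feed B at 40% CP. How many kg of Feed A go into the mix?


parts_A = CP_b - target = 40 - 21 = 19
parts_B = target - CP_a = 21 - 14 = 7
total_parts = 19 + 7 = 26
Feed A = 600 * 19 / 26 = 438.46 kg
Feed B = 600 * 7 / 26 = 161.54 kg

438.46 kg


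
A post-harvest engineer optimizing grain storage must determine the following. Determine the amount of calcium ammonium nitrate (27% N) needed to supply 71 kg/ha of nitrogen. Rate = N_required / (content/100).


Rate = N_required / (N_content / 100)
     = 71 / (27 / 100)
     = 71 / 0.27
     = 262.96 kg/ha


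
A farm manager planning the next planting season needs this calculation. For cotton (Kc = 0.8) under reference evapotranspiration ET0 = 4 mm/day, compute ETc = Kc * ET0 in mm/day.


ETc = Kc * ET0
    = 0.8 * 4
    = 3.20 mm/day


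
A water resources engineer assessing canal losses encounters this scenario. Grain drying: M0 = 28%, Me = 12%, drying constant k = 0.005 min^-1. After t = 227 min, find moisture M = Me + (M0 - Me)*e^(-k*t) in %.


M = Me + (M0 - Me) * e^(-k*t)
  = 12 + (28 - 12) * e^(-0.005*227)
  = 12 + 16 * e^(-1.135)
  = 12 + 16 * 0.32142
  = 12 + 5.1428
  = 17.14%


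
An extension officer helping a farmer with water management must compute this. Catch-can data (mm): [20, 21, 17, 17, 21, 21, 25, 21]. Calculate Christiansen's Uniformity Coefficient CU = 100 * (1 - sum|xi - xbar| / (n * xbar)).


xbar = 163 / 8 = 20.375
sum|xi - xbar| = 14.250
CU = 100 * (1 - 14.250 / (8 * 20.375))
   = 100 * (1 - 0.0874)
   = 91.26%


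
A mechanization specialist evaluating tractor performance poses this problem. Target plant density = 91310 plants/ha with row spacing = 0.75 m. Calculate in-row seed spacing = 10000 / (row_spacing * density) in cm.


spacing = 10000 / (row_sp * density)
        = 10000 / (0.75 * 91310)
        = 10000 / 68482.50
        = 0.14602 m = 14.60 cm


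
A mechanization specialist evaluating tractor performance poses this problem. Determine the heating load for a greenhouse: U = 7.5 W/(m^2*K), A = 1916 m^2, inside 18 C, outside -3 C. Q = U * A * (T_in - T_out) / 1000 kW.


dT = 18 - (-3) = 21 K
Q = U * A * dT
  = 7.5 * 1916 * 21
  = 301770 W = 301.77 kW


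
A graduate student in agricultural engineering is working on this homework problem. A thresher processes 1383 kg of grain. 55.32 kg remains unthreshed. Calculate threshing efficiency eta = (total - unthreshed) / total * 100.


eta = (total - unthreshed) / total * 100
    = (1383 - 55.32) / 1383 * 100
    = 1327.68 / 1383 * 100
    = 96%


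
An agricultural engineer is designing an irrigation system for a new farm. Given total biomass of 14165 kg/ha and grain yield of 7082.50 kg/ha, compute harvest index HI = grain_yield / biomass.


HI = grain_yield / biomass
   = 7082.50 / 14165
   = 0.50


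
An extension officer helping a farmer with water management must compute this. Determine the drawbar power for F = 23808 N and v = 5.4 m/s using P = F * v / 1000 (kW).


P = F * v / 1000
  = 23808 * 5.4 / 1000
  = 128563.20 / 1000
  = 128.56 kW


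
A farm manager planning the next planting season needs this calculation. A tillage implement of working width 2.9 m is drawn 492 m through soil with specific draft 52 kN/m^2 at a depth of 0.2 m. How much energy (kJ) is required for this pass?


E = k * d * w * L
  = 52 * 0.2 * 2.9 * 492
  = 14838.72 kJ


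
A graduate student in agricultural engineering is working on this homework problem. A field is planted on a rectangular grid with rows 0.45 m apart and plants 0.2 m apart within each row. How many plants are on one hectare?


D = 10000 / (row_sp * plant_sp)
  = 10000 / (0.45 * 0.2)
  = 10000 / 0.0900
  = 111111.11 plants/ha


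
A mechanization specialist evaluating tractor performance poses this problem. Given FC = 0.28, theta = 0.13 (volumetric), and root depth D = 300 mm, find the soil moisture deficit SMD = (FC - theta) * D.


SMD = (FC - theta) * D
    = (0.28 - 0.13) * 300
    = 0.150 * 300
    = 45 mm


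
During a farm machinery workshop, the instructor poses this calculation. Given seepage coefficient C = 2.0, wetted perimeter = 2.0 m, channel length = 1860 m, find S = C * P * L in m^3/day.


S = C * P * L
  = 2.0 * 2.0 * 1860
  = 7440 m^3/day


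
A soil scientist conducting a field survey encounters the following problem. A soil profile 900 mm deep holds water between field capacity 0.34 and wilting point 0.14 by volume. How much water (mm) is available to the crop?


AW = (FC - WP) * D
   = (0.34 - 0.14) * 900
   = 0.20 * 900
   = 180 mm


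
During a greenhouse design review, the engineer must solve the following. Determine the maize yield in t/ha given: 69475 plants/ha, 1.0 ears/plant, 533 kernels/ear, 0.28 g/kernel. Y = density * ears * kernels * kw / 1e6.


Y = density * ears * kernels * kw
  = 69475 * 1.0 * 533 * 0.28 g/ha
  = 10368449.00 g/ha
  = 10368.45 kg/ha = 10.37 t/ha


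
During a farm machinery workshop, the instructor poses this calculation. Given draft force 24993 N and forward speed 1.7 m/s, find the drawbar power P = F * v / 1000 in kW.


P = F * v / 1000
  = 24993 * 1.7 / 1000
  = 42488.10 / 1000
  = 42.49 kW


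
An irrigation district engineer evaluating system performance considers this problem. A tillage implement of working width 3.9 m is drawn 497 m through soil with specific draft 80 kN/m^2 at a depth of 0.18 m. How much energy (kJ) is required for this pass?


E = k * d * w * L
  = 80 * 0.18 * 3.9 * 497
  = 27911.52 kJ


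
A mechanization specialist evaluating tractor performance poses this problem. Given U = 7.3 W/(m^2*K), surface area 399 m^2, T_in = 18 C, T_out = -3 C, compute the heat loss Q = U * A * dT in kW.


dT = 18 - (-3) = 21 K
Q = U * A * dT
  = 7.3 * 399 * 21
  = 61166.70 W = 61.17 kW


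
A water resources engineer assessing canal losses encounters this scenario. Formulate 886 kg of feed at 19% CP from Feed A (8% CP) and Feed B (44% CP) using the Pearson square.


parts_A = CP_b - target = 44 - 19 = 25
parts_B = target - CP_a = 19 - 8 = 11
total_parts = 25 + 11 = 36
Feed A = 886 * 25 / 36 = 615.28 kg
Feed B = 886 * 11 / 36 = 270.72 kg

615.28 kg
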